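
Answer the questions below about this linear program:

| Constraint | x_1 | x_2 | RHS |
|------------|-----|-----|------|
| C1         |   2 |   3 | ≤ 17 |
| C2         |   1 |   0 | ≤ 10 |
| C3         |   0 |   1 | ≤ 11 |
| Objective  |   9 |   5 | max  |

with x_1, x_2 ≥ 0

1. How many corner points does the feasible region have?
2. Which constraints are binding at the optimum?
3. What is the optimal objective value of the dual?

1. 3
2. C1, x_2 ≥ 0
3. 76.5 (by strong duality, equal to the primal optimum)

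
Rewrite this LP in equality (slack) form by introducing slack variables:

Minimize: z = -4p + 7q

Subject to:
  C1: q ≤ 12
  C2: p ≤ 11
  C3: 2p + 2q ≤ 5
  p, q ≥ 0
min z = -4p + 7q

s.t.
  q + s1 = 12
  p + s2 = 11
  2p + 2q + s3 = 5
  p, q, s1, s2, s3 ≥ 0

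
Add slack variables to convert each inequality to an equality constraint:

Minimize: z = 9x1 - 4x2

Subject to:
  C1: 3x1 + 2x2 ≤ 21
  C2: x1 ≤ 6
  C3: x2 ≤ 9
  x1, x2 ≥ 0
min z = 9x1 - 4x2

s.t.
  3x1 + 2x2 + s1 = 21
  x1 + s2 = 6
  x2 + s3 = 9
  x1, x2, s1, s2, s3 ≥ 0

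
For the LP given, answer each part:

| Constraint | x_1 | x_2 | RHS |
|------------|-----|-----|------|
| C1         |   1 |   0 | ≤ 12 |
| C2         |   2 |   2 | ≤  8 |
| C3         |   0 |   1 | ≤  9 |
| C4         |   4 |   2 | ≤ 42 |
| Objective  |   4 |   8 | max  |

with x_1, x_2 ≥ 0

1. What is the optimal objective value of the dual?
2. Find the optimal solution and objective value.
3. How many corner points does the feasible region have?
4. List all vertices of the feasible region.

1. 32 (by strong duality, equal to the primal optimum)
2. x_1 = 0, x_2 = 4, z = 32
3. 3
4. (0, 0), (4, 0), (0, 4)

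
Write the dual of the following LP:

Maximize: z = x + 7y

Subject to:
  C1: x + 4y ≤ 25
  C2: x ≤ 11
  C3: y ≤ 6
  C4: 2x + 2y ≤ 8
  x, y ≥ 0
Minimize: z = 25y1 + 11y2 + 6y3 + 8y4

Subject to:
  C1: -y1 - y2 - 2y4 ≤ -1
  C2: -4y1 - y3 - 2y4 ≤ -7
  y1, y2, y3, y4 ≥ 0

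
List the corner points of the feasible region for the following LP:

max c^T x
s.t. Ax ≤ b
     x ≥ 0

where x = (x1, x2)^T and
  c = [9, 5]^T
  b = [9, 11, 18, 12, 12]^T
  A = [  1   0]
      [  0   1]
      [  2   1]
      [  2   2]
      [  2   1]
Each vertex is the intersection of two constraint boundaries that also satisfies all remaining constraints:
  x1 = 0 and x2 = 0 → (0, 0)
  2x1 + 2x2 = 12 and 2x1 + x2 = 12 → (6, 0)
  2x1 + 2x2 = 12 and x1 = 0 → (0, 6)

Vertices: (0, 0), (6, 0), (0, 6)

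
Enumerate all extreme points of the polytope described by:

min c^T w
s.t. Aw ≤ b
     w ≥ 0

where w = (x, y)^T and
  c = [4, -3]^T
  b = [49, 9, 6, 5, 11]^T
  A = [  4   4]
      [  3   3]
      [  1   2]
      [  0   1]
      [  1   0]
Each vertex is the intersection of two constraint boundaries that also satisfies all remaining constraints:
  x = 0 and y = 0 → (0, 0)
  3x + 3y = 9 and y = 0 → (3, 0)
  3x + 3y = 9 and x + 2y = 6 → (0, 3)

Vertices: (0, 0), (3, 0), (0, 3)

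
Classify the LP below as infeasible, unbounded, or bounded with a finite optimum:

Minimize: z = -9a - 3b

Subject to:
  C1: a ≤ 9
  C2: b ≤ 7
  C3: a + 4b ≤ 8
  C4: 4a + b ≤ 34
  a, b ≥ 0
The point (8, 0) satisfies every constraint, so the LP is feasible; the constraints give a ≤ 9 and b ≤ 7, which with a, b ≥ 0 keep the feasible region inside a bounded box. A feasible, bounded LP attains a finite optimum at a vertex.

Evaluating z = -9a - 3b at each vertex:
  (0, 0): z = 0
  (8, 0): z = -72
  (0, 2): z = -6

Feasible with finite optimum z* = -72 at (8, 0).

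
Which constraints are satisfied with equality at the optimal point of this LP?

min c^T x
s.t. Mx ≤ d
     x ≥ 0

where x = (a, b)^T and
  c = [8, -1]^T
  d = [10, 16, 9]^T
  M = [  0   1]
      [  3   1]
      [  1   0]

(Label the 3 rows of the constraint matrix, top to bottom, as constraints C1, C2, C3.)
Optimal: a = 0, b = 10
Binding: C1, a ≥ 0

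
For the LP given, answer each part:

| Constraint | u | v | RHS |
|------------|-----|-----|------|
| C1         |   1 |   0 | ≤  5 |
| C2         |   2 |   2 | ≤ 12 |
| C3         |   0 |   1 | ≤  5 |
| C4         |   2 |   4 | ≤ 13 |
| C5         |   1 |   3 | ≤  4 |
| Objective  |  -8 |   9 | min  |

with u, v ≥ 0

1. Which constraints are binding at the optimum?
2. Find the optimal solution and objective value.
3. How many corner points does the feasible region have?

1. C5, v ≥ 0
2. u = 4, v = 0, z = -32
3. 3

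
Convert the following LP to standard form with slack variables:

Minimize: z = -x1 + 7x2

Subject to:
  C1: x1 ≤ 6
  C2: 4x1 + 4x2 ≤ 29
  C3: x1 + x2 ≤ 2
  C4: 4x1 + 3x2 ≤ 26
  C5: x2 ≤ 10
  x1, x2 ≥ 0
min z = -x1 + 7x2

s.t.
  x1 + s1 = 6
  4x1 + 4x2 + s2 = 29
  x1 + x2 + s3 = 2
  4x1 + 3x2 + s4 = 26
  x2 + s5 = 10
  x1, x2, s1, s2, s3, s4, s5 ≥ 0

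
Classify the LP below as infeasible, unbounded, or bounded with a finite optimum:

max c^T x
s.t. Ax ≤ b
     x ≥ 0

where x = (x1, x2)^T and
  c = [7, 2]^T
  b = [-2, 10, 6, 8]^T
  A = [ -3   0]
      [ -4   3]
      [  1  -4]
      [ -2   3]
Feasible point: (1, 0) satisfies every constraint, so the LP is feasible.
Direction d = (4, 1): for each constraint row a, a·d ≤ 0 —
  (-3)(4) + (0)(1) = -12 ≤ 0
  (-4)(4) + (3)(1) = -13 ≤ 0
  (1)(4) + (-4)(1) = 0 ≤ 0
  (-2)(4) + (3)(1) = -5 ≤ 0
and d ≥ 0, so (1, 0) + t·d stays feasible for every t ≥ 0. Along this ray z = 7x1 + 2x2 changes by 30 per unit t, so z → +∞.

The LP is unbounded; z can be made arbitrarily large.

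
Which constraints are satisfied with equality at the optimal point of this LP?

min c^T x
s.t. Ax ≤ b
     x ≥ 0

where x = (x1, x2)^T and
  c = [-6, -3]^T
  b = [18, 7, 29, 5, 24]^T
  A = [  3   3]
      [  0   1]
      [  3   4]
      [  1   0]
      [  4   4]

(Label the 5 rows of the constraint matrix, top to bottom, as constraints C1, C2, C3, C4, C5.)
Optimal: x1 = 5, x2 = 1
Binding: C1, C4, C5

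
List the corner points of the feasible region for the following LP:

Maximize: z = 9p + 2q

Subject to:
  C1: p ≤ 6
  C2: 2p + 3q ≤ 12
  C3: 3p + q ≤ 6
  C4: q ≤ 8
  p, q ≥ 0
Each vertex is the intersection of two constraint boundaries that also satisfies all remaining constraints:
  p = 0 and q = 0 → (0, 0)
  3p + q = 6 and q = 0 → (2, 0)
  2p + 3q = 12 and 3p + q = 6 → (0.8571, 3.429)
  2p + 3q = 12 and p = 0 → (0, 4)

Vertices: (0, 0), (2, 0), (0.8571, 3.429), (0, 4)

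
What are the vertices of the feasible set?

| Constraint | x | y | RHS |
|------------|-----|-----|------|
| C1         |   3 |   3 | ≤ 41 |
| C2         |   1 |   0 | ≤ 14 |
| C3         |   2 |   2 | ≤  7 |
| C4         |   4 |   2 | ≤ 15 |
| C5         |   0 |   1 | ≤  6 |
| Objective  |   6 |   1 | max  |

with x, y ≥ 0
Each vertex is the intersection of two constraint boundaries that also satisfies all remaining constraints:
  x = 0 and y = 0 → (0, 0)
  2x + 2y = 7 and y = 0 → (3.5, 0)
  2x + 2y = 7 and x = 0 → (0, 3.5)

Vertices: (0, 0), (3.5, 0), (0, 3.5)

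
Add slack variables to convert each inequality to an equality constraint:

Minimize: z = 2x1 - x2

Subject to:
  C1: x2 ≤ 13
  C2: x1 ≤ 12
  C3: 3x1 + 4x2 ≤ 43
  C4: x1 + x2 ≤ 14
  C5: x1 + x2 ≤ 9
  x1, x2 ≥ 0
min z = 2x1 - x2

s.t.
  x2 + s1 = 13
  x1 + s2 = 12
  3x1 + 4x2 + s3 = 43
  x1 + x2 + s4 = 14
  x1 + x2 + s5 = 9
  x1, x2, s1, s2, s3, s4, s5 ≥ 0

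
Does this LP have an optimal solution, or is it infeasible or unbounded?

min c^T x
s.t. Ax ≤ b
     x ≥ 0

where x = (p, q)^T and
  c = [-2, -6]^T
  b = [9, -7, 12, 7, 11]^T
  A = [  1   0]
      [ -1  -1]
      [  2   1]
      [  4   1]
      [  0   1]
The point (0, 7) satisfies every constraint, so the LP is feasible; the constraints give p ≤ 9 and q ≤ 11, which with p, q ≥ 0 keep the feasible region inside a bounded box. A feasible, bounded LP attains a finite optimum at a vertex.

Evaluating z = -2p - 6q at each vertex:
  (0, 7): z = -42

Feasible with finite optimum z* = -42 at (0, 7).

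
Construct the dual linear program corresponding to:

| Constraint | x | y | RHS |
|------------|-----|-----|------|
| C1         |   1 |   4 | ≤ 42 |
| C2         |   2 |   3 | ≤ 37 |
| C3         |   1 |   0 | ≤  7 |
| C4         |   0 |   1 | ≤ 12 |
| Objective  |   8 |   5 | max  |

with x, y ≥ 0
Minimize: z = 42y1 + 37y2 + 7y3 + 12y4

Subject to:
  C1: -y1 - 2y2 - y3 ≤ -8
  C2: -4y1 - 3y2 - y4 ≤ -5
  y1, y2, y3, y4 ≥ 0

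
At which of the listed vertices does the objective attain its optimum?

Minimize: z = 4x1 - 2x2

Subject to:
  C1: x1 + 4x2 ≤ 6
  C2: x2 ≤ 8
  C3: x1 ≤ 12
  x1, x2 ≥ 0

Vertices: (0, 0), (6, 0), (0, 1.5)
Evaluating z = 4x1 - 2x2 at each vertex:
  (0, 0): z = 0
  (6, 0): z = 24
  (0, 1.5): z = -3

The smallest value is z = -3, attained at (0, 1.5).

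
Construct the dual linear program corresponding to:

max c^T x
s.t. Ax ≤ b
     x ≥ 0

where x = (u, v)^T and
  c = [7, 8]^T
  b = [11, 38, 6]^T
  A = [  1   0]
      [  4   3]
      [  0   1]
Minimize: z = 11y1 + 38y2 + 6y3

Subject to:
  C1: -y1 - 4y2 ≤ -7
  C2: -3y2 - y3 ≤ -8
  y1, y2, y3 ≥ 0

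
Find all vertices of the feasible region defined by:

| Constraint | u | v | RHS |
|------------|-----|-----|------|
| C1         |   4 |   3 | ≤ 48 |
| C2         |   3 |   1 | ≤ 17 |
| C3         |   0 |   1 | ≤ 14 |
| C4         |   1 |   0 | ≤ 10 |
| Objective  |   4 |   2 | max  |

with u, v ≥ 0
Each vertex is the intersection of two constraint boundaries that also satisfies all remaining constraints:
  u = 0 and v = 0 → (0, 0)
  3u + v = 17 and v = 0 → (5.667, 0)
  3u + v = 17 and v = 14 → (1, 14)
  v = 14 and u = 0 → (0, 14)

Vertices: (0, 0), (5.667, 0), (1, 14), (0, 14)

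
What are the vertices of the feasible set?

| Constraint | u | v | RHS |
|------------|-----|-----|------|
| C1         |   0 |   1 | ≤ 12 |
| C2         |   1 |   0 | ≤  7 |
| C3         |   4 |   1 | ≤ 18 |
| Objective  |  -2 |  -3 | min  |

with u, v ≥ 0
Each vertex is the intersection of two constraint boundaries that also satisfies all remaining constraints:
  u = 0 and v = 0 → (0, 0)
  4u + v = 18 and v = 0 → (4.5, 0)
  v = 12 and 4u + v = 18 → (1.5, 12)
  v = 12 and u = 0 → (0, 12)

Vertices: (0, 0), (4.5, 0), (1.5, 12), (0, 12)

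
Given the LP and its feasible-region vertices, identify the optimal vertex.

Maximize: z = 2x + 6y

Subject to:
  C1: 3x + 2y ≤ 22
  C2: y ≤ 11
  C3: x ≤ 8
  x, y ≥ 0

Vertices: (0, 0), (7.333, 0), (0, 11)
Evaluating z = 2x + 6y at each vertex:
  (0, 0): z = 0
  (7.333, 0): z = 14.67
  (0, 11): z = 66

The largest value is z = 66, attained at (0, 11).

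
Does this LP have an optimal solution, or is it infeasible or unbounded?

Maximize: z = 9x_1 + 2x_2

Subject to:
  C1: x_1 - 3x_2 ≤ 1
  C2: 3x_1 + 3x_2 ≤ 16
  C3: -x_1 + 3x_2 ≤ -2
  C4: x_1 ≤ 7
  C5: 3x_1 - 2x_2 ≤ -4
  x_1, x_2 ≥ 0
C1 requires x_1 - 3x_2 ≤ 1, while C3 (-x_1 + 3x_2 ≤ -2) is equivalent to x_1 - 3x_2 ≥ 2. Together they would need 2 ≤ x_1 - 3x_2 ≤ 1, which is impossible since 2 > 1. No point satisfies all constraints.

Infeasible — the constraint set is empty.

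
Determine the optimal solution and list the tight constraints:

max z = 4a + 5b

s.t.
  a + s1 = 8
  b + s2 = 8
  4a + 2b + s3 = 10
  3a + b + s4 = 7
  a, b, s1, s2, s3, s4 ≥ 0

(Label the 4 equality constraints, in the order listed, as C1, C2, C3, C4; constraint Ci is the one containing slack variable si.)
Optimal: a = 0, b = 5
Binding: C3, a ≥ 0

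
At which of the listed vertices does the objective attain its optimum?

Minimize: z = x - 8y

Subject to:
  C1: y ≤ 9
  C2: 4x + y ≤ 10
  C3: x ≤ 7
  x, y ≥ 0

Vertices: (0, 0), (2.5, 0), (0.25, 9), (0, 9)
Evaluating z = x - 8y at each vertex:
  (0, 0): z = 0
  (2.5, 0): z = 2.5
  (0.25, 9): z = -71.75
  (0, 9): z = -72

The smallest value is z = -72, attained at (0, 9).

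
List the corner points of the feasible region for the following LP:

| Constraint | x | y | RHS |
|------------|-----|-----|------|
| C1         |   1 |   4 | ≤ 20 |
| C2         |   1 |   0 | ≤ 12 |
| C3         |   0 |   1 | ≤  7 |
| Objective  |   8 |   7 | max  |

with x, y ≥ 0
Each vertex is the intersection of two constraint boundaries that also satisfies all remaining constraints:
  x = 0 and y = 0 → (0, 0)
  x = 12 and y = 0 → (12, 0)
  x + 4y = 20 and x = 12 → (12, 2)
  x + 4y = 20 and x = 0 → (0, 5)

Vertices: (0, 0), (12, 0), (12, 2), (0, 5)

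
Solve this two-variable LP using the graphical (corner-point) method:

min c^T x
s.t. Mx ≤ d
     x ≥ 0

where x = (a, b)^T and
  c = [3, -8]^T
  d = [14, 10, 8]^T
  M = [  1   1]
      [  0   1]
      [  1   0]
Each vertex is the intersection of two constraint boundaries that also satisfies all remaining constraints:
  a = 0 and b = 0 → (0, 0)
  a = 8 and b = 0 → (8, 0)
  a + b = 14 and a = 8 → (8, 6)
  a + b = 14 and b = 10 → (4, 10)
  b = 10 and a = 0 → (0, 10)

Evaluating z = 3a - 8b at each vertex:
  (0, 0): z = 0
  (8, 0): z = 24
  (8, 6): z = -24
  (4, 10): z = -68
  (0, 10): z = -80

The minimum is at (0, 10) with z = -80.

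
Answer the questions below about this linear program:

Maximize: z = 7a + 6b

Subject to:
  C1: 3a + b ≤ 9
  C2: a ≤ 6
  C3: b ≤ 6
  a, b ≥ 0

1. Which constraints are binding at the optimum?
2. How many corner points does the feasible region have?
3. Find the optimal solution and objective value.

1. C1, C3
2. 4
3. a = 1, b = 6, z = 43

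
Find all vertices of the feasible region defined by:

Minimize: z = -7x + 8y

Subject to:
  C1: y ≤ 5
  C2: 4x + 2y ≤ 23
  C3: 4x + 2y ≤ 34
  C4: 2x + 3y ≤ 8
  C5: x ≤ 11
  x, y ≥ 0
Each vertex is the intersection of two constraint boundaries that also satisfies all remaining constraints:
  x = 0 and y = 0 → (0, 0)
  2x + 3y = 8 and y = 0 → (4, 0)
  2x + 3y = 8 and x = 0 → (0, 2.667)

Vertices: (0, 0), (4, 0), (0, 2.667)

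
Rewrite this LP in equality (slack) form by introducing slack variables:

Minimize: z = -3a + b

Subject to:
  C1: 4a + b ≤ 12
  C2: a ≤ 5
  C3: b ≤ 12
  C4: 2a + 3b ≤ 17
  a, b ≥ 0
min z = -3a + b

s.t.
  4a + b + s1 = 12
  a + s2 = 5
  b + s3 = 12
  2a + 3b + s4 = 17
  a, b, s1, s2, s3, s4 ≥ 0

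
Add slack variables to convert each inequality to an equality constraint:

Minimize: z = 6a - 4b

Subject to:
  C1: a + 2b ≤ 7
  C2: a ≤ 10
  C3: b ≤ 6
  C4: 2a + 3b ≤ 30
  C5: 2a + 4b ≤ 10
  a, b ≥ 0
min z = 6a - 4b

s.t.
  a + 2b + s1 = 7
  a + s2 = 10
  b + s3 = 6
  2a + 3b + s4 = 30
  2a + 4b + s5 = 10
  a, b, s1, s2, s3, s4, s5 ≥ 0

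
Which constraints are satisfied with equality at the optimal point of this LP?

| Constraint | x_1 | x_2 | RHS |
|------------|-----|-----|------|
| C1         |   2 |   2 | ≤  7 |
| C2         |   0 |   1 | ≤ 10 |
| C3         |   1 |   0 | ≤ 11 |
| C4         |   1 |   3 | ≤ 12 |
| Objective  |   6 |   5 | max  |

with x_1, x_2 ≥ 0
Optimal: x_1 = 3.5, x_2 = 0
Binding: C1, x_2 ≥ 0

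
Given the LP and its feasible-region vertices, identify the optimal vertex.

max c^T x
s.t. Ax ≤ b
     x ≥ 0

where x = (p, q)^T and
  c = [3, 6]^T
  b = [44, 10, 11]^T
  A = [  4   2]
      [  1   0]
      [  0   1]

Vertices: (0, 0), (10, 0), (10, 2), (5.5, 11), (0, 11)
(5.5, 11) with z = 82.5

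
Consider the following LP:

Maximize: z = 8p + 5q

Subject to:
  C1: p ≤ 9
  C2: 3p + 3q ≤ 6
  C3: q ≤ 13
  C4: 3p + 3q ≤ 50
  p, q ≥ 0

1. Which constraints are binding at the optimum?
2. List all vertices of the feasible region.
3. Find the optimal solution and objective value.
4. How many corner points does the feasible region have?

1. C2, q ≥ 0
2. (0, 0), (2, 0), (0, 2)
3. p = 2, q = 0, z = 16
4. 3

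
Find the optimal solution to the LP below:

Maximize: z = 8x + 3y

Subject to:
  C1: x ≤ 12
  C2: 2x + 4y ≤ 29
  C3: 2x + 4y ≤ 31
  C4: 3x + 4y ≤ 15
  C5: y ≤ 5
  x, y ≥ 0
Each vertex is the intersection of two constraint boundaries that also satisfies all remaining constraints:
  x = 0 and y = 0 → (0, 0)
  3x + 4y = 15 and y = 0 → (5, 0)
  3x + 4y = 15 and x = 0 → (0, 3.75)

Evaluating z = 8x + 3y at each vertex:
  (0, 0): z = 0
  (5, 0): z = 40
  (0, 3.75): z = 11.25

The maximum is at (5, 0) with z = 40.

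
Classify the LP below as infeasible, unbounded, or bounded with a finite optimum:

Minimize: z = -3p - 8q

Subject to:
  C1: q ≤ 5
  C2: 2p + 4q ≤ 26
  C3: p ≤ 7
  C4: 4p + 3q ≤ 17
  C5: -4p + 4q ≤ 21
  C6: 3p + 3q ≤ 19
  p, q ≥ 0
The point (0.5, 5) satisfies every constraint, so the LP is feasible; the constraints give p ≤ 7 and q ≤ 5, which with p, q ≥ 0 keep the feasible region inside a bounded box. A feasible, bounded LP attains a finite optimum at a vertex.

Evaluating z = -3p - 8q at each vertex:
  (0, 0): z = 0
  (4.25, 0): z = -12.75
  (0.5, 5): z = -41.5
  (0, 5): z = -40

Bounded optimum: z* = -41.5 at (0.5, 5).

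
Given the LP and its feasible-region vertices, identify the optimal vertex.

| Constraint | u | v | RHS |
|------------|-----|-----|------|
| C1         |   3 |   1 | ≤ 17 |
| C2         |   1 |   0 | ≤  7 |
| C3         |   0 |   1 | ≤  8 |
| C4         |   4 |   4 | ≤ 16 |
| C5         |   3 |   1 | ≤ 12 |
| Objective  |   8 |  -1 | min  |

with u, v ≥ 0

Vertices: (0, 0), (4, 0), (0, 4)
Evaluating z = 8u - v at each vertex:
  (0, 0): z = 0
  (4, 0): z = 32
  (0, 4): z = -4

The smallest value is z = -4, attained at (0, 4).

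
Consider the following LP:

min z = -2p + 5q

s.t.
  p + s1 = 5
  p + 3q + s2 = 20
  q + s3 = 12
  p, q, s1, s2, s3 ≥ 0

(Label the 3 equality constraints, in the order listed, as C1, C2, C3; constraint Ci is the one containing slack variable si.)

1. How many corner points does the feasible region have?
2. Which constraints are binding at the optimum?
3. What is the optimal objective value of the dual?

1. 4
2. C1, q ≥ 0
3. -10 (by strong duality, equal to the primal optimum)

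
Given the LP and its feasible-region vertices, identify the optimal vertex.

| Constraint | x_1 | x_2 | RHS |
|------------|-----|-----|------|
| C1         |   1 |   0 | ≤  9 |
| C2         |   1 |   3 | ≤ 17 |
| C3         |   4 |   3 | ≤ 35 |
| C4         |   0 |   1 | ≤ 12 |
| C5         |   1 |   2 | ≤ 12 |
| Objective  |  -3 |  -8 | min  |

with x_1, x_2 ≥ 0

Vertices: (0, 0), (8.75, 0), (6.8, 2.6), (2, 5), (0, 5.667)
Evaluating z = -3x_1 - 8x_2 at each vertex:
  (0, 0): z = 0
  (8.75, 0): z = -26.25
  (6.8, 2.6): z = -41.2
  (2, 5): z = -46
  (0, 5.667): z = -45.33

The smallest value is z = -46, attained at (2, 5).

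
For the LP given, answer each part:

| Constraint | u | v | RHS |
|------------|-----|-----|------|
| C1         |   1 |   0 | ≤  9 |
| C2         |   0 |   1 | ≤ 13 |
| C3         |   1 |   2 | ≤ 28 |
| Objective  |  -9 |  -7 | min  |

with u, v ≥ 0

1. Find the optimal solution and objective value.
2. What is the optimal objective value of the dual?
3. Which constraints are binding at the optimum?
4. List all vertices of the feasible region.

1. u = 9, v = 9.5, z = -147.5
2. -147.5 (by strong duality, equal to the primal optimum)
3. C1, C3
4. (0, 0), (9, 0), (9, 9.5), (2, 13), (0, 13)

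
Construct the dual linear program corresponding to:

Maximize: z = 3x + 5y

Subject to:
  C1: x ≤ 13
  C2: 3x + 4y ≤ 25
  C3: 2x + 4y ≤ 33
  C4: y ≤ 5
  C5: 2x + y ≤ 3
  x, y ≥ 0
Minimize: z = 13y1 + 25y2 + 33y3 + 5y4 + 3y5

Subject to:
  C1: -y1 - 3y2 - 2y3 - 2y5 ≤ -3
  C2: -4y2 - 4y3 - y4 - y5 ≤ -5
  y1, y2, y3, y4, y5 ≥ 0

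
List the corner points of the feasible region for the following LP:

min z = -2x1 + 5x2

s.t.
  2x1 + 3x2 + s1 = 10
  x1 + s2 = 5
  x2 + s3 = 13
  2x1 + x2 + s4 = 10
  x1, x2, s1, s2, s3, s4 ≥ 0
Each vertex is the intersection of two constraint boundaries that also satisfies all remaining constraints:
  x1 = 0 and x2 = 0 → (0, 0)
  2x1 + 3x2 = 10 and x1 = 5 → (5, 0)
  2x1 + 3x2 = 10 and x1 = 0 → (0, 3.333)

Vertices: (0, 0), (5, 0), (0, 3.333)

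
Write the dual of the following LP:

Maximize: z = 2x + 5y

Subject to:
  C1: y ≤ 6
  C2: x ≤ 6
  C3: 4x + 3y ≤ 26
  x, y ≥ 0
Minimize: z = 6y1 + 6y2 + 26y3

Subject to:
  C1: -y2 - 4y3 ≤ -2
  C2: -y1 - 3y3 ≤ -5
  y1, y2, y3 ≥ 0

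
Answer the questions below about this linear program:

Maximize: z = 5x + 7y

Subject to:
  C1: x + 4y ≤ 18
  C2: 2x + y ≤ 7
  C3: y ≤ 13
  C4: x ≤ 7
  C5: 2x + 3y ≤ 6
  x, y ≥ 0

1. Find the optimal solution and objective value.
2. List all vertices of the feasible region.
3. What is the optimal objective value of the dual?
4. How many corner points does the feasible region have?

1. x = 3, y = 0, z = 15
2. (0, 0), (3, 0), (0, 2)
3. 15 (by strong duality, equal to the primal optimum)
4. 3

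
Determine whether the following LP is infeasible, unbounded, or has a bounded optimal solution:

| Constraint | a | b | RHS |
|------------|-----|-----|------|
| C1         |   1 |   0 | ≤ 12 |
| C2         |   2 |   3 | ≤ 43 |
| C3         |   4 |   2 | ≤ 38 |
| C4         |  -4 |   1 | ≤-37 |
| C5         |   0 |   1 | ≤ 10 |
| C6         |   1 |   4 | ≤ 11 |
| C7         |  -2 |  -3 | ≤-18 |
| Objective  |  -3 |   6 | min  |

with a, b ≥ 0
The point (9.5, 0) satisfies every constraint, so the LP is feasible; the constraints give a ≤ 12 and b ≤ 10, which with a, b ≥ 0 keep the feasible region inside a bounded box. A feasible, bounded LP attains a finite optimum at a vertex.

Bounded optimum: z* = -28.5 at (9.5, 0).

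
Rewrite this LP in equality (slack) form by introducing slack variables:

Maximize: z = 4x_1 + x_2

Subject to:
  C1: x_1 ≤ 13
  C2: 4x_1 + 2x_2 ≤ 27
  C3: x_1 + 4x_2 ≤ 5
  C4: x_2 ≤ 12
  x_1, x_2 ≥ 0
max z = 4x_1 + x_2

s.t.
  x_1 + s1 = 13
  4x_1 + 2x_2 + s2 = 27
  x_1 + 4x_2 + s3 = 5
  x_2 + s4 = 12
  x_1, x_2, s1, s2, s3, s4 ≥ 0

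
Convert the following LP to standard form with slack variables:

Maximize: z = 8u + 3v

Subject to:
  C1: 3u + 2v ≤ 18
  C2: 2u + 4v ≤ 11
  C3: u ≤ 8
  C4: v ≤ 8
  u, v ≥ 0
max z = 8u + 3v

s.t.
  3u + 2v + s1 = 18
  2u + 4v + s2 = 11
  u + s3 = 8
  v + s4 = 8
  u, v, s1, s2, s3, s4 ≥ 0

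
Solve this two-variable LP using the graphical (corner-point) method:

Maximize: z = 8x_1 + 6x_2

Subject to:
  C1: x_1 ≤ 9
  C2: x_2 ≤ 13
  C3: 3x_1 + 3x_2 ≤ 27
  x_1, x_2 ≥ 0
x_1 = 9, x_2 = 0, z = 72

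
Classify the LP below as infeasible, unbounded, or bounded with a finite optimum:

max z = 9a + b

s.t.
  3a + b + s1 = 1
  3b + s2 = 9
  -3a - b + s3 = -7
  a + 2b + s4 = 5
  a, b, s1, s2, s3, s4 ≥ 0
The row 3a + b + s1 = 1 with s1 ≥ 0 requires 3a + b ≤ 1, while the row -3a - b + s3 = -7 with s3 ≥ 0 is equivalent to 3a + b ≥ 7. Together they would need 7 ≤ 3a + b ≤ 1, which is impossible since 7 > 1. No point satisfies all constraints.

Infeasible: no point satisfies all constraints simultaneously.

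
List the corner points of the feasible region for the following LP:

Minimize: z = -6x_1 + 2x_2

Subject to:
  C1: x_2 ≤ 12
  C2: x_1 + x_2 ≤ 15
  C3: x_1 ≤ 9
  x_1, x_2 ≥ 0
Each vertex is the intersection of two constraint boundaries that also satisfies all remaining constraints:
  x_1 = 0 and x_2 = 0 → (0, 0)
  x_1 = 9 and x_2 = 0 → (9, 0)
  x_1 + x_2 = 15 and x_1 = 9 → (9, 6)
  x_2 = 12 and x_1 + x_2 = 15 → (3, 12)
  x_2 = 12 and x_1 = 0 → (0, 12)

Vertices: (0, 0), (9, 0), (9, 6), (3, 12), (0, 12)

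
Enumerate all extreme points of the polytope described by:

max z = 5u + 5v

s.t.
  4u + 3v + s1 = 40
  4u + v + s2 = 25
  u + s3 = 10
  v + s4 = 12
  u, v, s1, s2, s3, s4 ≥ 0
Each vertex is the intersection of two constraint boundaries that also satisfies all remaining constraints:
  u = 0 and v = 0 → (0, 0)
  4u + v = 25 and v = 0 → (6.25, 0)
  4u + 3v = 40 and 4u + v = 25 → (4.375, 7.5)
  4u + 3v = 40 and v = 12 → (1, 12)
  v = 12 and u = 0 → (0, 12)

Vertices: (0, 0), (6.25, 0), (4.375, 7.5), (1, 12), (0, 12)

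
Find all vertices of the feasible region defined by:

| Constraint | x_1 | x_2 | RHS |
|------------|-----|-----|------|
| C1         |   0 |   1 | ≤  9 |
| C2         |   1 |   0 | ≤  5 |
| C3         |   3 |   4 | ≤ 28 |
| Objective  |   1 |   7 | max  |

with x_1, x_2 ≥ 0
Each vertex is the intersection of two constraint boundaries that also satisfies all remaining constraints:
  x_1 = 0 and x_2 = 0 → (0, 0)
  x_1 = 5 and x_2 = 0 → (5, 0)
  x_1 = 5 and 3x_1 + 4x_2 = 28 → (5, 3.25)
  3x_1 + 4x_2 = 28 and x_1 = 0 → (0, 7)

Vertices: (0, 0), (5, 0), (5, 3.25), (0, 7)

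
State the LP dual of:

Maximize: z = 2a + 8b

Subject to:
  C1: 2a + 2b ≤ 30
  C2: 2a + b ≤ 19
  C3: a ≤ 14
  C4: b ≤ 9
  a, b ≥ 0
Minimize: z = 30y1 + 19y2 + 14y3 + 9y4

Subject to:
  C1: -2y1 - 2y2 - y3 ≤ -2
  C2: -2y1 - y2 - y4 ≤ -8
  y1, y2, y3, y4 ≥ 0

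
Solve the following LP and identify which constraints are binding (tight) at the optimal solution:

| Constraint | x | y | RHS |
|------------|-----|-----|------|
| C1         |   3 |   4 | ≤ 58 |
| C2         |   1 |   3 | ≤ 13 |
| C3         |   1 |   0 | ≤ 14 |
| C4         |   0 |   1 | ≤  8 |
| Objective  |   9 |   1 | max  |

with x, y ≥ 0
Optimal: x = 13, y = 0
Binding: C2, y ≥ 0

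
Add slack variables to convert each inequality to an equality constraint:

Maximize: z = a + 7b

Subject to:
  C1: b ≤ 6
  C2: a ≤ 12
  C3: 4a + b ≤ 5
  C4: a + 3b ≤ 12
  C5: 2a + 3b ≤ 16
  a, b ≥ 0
max z = a + 7b

s.t.
  b + s1 = 6
  a + s2 = 12
  4a + b + s3 = 5
  a + 3b + s4 = 12
  2a + 3b + s5 = 16
  a, b, s1, s2, s3, s4, s5 ≥ 0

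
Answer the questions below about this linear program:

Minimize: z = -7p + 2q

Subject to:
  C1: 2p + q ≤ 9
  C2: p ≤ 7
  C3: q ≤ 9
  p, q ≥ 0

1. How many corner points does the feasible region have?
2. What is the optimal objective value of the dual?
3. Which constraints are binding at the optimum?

1. 3
2. -31.5 (by strong duality, equal to the primal optimum)
3. C1, q ≥ 0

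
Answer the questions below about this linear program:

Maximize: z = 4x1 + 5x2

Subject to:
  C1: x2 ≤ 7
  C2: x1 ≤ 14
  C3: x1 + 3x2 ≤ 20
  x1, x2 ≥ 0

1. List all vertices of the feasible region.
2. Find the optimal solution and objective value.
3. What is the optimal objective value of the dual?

1. (0, 0), (14, 0), (14, 2), (0, 6.667)
2. x1 = 14, x2 = 2, z = 66
3. 66 (by strong duality, equal to the primal optimum)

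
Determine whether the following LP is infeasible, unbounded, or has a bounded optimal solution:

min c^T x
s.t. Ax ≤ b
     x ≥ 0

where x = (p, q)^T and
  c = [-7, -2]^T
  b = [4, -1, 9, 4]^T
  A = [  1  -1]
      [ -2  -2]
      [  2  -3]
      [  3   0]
Feasible point: (0, 1) satisfies every constraint, so the LP is feasible.
Direction d = (0, 1): for each constraint row a, a·d ≤ 0 —
  (1)(0) + (-1)(1) = -1 ≤ 0
  (-2)(0) + (-2)(1) = -2 ≤ 0
  (2)(0) + (-3)(1) = -3 ≤ 0
  (3)(0) + (0)(1) = 0 ≤ 0
and d ≥ 0, so (0, 1) + t·d stays feasible for every t ≥ 0. Along this ray z = -7p - 2q changes by -2 per unit t, so z → −∞.

Unbounded — the objective can decrease without bound over the feasible region.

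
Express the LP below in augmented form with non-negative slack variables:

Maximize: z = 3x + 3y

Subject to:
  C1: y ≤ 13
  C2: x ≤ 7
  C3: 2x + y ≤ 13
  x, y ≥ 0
max z = 3x + 3y

s.t.
  y + s1 = 13
  x + s2 = 7
  2x + y + s3 = 13
  x, y, s1, s2, s3 ≥ 0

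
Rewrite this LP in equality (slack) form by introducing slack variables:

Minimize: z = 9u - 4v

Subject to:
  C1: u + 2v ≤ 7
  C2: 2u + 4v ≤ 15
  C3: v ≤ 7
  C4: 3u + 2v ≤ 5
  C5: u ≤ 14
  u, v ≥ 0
min z = 9u - 4v

s.t.
  u + 2v + s1 = 7
  2u + 4v + s2 = 15
  v + s3 = 7
  3u + 2v + s4 = 5
  u + s5 = 14
  u, v, s1, s2, s3, s4, s5 ≥ 0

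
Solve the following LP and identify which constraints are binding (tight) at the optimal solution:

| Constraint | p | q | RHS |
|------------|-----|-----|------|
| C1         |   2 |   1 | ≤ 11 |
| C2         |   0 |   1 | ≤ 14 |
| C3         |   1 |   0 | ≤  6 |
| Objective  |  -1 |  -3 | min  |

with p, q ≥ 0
Optimal: p = 0, q = 11
Binding: C1, p ≥ 0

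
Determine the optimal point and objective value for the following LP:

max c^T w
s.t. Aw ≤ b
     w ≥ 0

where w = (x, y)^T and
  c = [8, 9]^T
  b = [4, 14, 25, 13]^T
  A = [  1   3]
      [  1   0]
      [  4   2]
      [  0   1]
Each vertex is the intersection of two constraint boundaries that also satisfies all remaining constraints:
  x = 0 and y = 0 → (0, 0)
  x + 3y = 4 and y = 0 → (4, 0)
  x + 3y = 4 and x = 0 → (0, 1.333)

Evaluating z = 8x + 9y at each vertex:
  (0, 0): z = 0
  (4, 0): z = 32
  (0, 1.333): z = 12

The maximum is at (4, 0) with z = 32.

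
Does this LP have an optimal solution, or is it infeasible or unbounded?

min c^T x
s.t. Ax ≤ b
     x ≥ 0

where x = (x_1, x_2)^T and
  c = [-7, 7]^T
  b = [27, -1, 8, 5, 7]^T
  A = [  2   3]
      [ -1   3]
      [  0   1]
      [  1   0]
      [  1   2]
The point (5, 0) satisfies every constraint, so the LP is feasible; the constraints give x_1 ≤ 5 and x_2 ≤ 8, which with x_1, x_2 ≥ 0 keep the feasible region inside a bounded box. A feasible, bounded LP attains a finite optimum at a vertex.

The LP has an optimal solution: (5, 0) with z = -35.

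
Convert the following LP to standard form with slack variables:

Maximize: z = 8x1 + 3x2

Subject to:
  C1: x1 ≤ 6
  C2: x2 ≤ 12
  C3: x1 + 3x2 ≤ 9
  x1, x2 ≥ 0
max z = 8x1 + 3x2

s.t.
  x1 + s1 = 6
  x2 + s2 = 12
  x1 + 3x2 + s3 = 9
  x1, x2, s1, s2, s3 ≥ 0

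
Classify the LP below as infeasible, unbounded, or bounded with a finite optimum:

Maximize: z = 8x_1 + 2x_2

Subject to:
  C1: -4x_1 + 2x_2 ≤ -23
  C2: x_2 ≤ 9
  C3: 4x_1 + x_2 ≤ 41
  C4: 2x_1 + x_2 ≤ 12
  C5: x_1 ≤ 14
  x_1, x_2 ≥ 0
The point (6, 0) satisfies every constraint, so the LP is feasible; the constraints give x_1 ≤ 14 and x_2 ≤ 9, which with x_1, x_2 ≥ 0 keep the feasible region inside a bounded box. A feasible, bounded LP attains a finite optimum at a vertex.

Evaluating z = 8x_1 + 2x_2 at each vertex:
  (5.75, 0): z = 46
  (6, 0): z = 48
  (5.875, 0.25): z = 47.5

Bounded optimum: z* = 48 at (6, 0).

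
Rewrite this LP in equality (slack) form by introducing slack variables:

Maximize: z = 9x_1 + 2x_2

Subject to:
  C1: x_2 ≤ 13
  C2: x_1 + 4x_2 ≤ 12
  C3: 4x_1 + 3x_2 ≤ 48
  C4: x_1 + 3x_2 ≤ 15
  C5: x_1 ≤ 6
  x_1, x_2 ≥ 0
max z = 9x_1 + 2x_2

s.t.
  x_2 + s1 = 13
  x_1 + 4x_2 + s2 = 12
  4x_1 + 3x_2 + s3 = 48
  x_1 + 3x_2 + s4 = 15
  x_1 + s5 = 6
  x_1, x_2, s1, s2, s3, s4, s5 ≥ 0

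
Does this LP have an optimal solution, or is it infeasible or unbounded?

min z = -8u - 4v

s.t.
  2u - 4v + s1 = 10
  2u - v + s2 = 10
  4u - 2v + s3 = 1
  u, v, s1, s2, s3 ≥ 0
Feasible point: (0, 0) satisfies every constraint, so the LP is feasible.
Direction d = (0, 1): for each constraint row a, a·d ≤ 0 —
  (2)(0) + (-4)(1) = -4 ≤ 0
  (2)(0) + (-1)(1) = -1 ≤ 0
  (4)(0) + (-2)(1) = -2 ≤ 0
and d ≥ 0, so (0, 0) + t·d stays feasible for every t ≥ 0. Along this ray z = -8u - 4v changes by -4 per unit t, so z → −∞.

The LP is unbounded; z can be made arbitrarily small.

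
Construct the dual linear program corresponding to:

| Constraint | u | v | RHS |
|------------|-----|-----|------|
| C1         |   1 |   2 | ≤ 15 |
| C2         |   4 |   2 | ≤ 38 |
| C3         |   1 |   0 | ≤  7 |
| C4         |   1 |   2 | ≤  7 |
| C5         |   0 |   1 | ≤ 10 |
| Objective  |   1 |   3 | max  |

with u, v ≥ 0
Minimize: z = 15y1 + 38y2 + 7y3 + 7y4 + 10y5

Subject to:
  C1: -y1 - 4y2 - y3 - y4 ≤ -1
  C2: -2y1 - 2y2 - 2y4 - y5 ≤ -3
  y1, y2, y3, y4, y5 ≥ 0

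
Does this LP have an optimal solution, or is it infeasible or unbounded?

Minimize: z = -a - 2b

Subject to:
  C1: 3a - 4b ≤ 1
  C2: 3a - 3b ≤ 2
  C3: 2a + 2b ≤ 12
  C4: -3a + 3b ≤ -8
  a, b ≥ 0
C2 requires 3a - 3b ≤ 2, while C4 (-3a + 3b ≤ -8) is equivalent to 3a - 3b ≥ 8. Together they would need 8 ≤ 3a - 3b ≤ 2, which is impossible since 8 > 2. No point satisfies all constraints.

The feasible region is empty; the LP is infeasible.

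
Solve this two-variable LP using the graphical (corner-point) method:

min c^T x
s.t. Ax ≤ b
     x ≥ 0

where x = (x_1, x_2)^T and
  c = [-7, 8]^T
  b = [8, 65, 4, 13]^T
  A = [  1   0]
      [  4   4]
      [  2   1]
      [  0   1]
Each vertex is the intersection of two constraint boundaries that also satisfies all remaining constraints:
  x_1 = 0 and x_2 = 0 → (0, 0)
  2x_1 + x_2 = 4 and x_2 = 0 → (2, 0)
  2x_1 + x_2 = 4 and x_1 = 0 → (0, 4)

Evaluating z = -7x_1 + 8x_2 at each vertex:
  (0, 0): z = 0
  (2, 0): z = -14
  (0, 4): z = 32

The minimum is at (2, 0) with z = -14.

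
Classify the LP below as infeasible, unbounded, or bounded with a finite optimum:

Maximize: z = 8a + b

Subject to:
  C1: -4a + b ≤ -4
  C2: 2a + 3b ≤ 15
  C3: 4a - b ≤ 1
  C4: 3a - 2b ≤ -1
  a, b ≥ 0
C3 requires 4a - b ≤ 1, while C1 (-4a + b ≤ -4) is equivalent to 4a - b ≥ 4. Together they would need 4 ≤ 4a - b ≤ 1, which is impossible since 4 > 1. No point satisfies all constraints.

The feasible region is empty; the LP is infeasible.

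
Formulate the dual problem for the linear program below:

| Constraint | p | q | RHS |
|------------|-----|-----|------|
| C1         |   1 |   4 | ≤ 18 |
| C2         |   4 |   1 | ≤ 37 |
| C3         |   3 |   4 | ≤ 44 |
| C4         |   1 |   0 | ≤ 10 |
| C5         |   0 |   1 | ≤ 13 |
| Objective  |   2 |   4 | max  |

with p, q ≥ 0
Minimize: z = 18y1 + 37y2 + 44y3 + 10y4 + 13y5

Subject to:
  C1: -y1 - 4y2 - 3y3 - y4 ≤ -2
  C2: -4y1 - y2 - 4y3 - y5 ≤ -4
  y1, y2, y3, y4, y5 ≥ 0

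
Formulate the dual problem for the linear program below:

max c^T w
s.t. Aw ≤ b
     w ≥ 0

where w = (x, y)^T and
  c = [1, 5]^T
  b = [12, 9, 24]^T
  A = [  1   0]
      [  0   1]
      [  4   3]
Minimize: z = 12y1 + 9y2 + 24y3

Subject to:
  C1: -y1 - 4y3 ≤ -1
  C2: -y2 - 3y3 ≤ -5
  y1, y2, y3 ≥ 0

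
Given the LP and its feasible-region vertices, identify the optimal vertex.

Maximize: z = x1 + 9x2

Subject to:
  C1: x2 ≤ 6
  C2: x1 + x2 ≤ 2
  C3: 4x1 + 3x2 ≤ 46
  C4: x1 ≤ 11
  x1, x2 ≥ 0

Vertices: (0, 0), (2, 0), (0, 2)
(0, 2) with z = 18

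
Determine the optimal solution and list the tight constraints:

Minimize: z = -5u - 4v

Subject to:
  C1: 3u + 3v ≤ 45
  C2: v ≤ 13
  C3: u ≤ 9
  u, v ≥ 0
Optimal: u = 9, v = 6
Slack at optimum:
  C1: slack = 0 (binding)
  C2: slack = 7
  C3: slack = 0 (binding)
  u ≥ 0: u = 9
  v ≥ 0: v = 6
Binding constraints: C1, C3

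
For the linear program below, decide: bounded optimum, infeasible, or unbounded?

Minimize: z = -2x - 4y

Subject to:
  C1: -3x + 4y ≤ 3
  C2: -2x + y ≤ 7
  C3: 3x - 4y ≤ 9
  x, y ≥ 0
Feasible point: (0, 0) satisfies every constraint, so the LP is feasible.
Direction d = (4, 3): for each constraint row a, a·d ≤ 0 —
  (-3)(4) + (4)(3) = 0 ≤ 0
  (-2)(4) + (1)(3) = -5 ≤ 0
  (3)(4) + (-4)(3) = 0 ≤ 0
and d ≥ 0, so (0, 0) + t·d stays feasible for every t ≥ 0. Along this ray z = -2x - 4y changes by -20 per unit t, so z → −∞.

Unbounded: there is a feasible ray along which z → −∞.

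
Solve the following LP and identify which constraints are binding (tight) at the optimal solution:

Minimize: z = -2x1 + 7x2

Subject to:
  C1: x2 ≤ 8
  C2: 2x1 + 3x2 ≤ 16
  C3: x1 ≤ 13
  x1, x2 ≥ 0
Optimal: x1 = 8, x2 = 0
Slack at optimum:
  C1: slack = 8
  C2: slack = 0 (binding)
  C3: slack = 5
  x1 ≥ 0: x1 = 8
  x2 ≥ 0: x2 = 0 (binding)
Binding constraints: C2, x2 ≥ 0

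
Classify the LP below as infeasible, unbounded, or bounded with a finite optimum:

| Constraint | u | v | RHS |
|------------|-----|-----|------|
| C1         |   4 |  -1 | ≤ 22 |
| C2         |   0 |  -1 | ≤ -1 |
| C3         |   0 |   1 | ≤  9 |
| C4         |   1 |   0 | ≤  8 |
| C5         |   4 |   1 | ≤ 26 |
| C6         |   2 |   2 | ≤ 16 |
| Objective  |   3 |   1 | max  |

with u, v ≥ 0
The point (6, 2) satisfies every constraint, so the LP is feasible; the constraints give u ≤ 8 and v ≤ 9, which with u, v ≥ 0 keep the feasible region inside a bounded box. A feasible, bounded LP attains a finite optimum at a vertex.

Evaluating z = 3u + v at each vertex:
  (0, 1): z = 1
  (5.75, 1): z = 18.25
  (6, 2): z = 20
  (0, 8): z = 8

Bounded optimum: z* = 20 at (6, 2).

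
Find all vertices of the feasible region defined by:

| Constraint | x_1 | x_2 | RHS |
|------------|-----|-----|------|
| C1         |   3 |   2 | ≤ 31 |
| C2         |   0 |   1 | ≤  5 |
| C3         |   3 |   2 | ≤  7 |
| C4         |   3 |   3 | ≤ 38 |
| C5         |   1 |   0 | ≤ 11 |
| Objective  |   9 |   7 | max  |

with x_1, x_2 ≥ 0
Each vertex is the intersection of two constraint boundaries that also satisfies all remaining constraints:
  x_1 = 0 and x_2 = 0 → (0, 0)
  3x_1 + 2x_2 = 7 and x_2 = 0 → (2.333, 0)
  3x_1 + 2x_2 = 7 and x_1 = 0 → (0, 3.5)

Vertices: (0, 0), (2.333, 0), (0, 3.5)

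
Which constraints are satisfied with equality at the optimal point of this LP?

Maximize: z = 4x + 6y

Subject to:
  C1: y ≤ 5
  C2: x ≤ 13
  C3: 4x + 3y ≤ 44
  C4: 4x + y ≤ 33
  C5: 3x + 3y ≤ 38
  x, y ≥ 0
Optimal: x = 7, y = 5
Slack at optimum:
  C1: slack = 0 (binding)
  C2: slack = 6
  C3: slack = 1
  C4: slack = 0 (binding)
  C5: slack = 2
  x ≥ 0: x = 7
  y ≥ 0: y = 5
Binding constraints: C1, C4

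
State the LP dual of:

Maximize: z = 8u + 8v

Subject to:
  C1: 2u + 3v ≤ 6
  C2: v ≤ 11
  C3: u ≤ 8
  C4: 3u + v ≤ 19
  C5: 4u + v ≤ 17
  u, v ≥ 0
Minimize: z = 6y1 + 11y2 + 8y3 + 19y4 + 17y5

Subject to:
  C1: -2y1 - y3 - 3y4 - 4y5 ≤ -8
  C2: -3y1 - y2 - y4 - y5 ≤ -8
  y1, y2, y3, y4, y5 ≥ 0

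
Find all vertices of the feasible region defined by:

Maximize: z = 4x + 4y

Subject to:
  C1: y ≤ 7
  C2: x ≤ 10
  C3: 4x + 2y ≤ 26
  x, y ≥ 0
Each vertex is the intersection of two constraint boundaries that also satisfies all remaining constraints:
  x = 0 and y = 0 → (0, 0)
  4x + 2y = 26 and y = 0 → (6.5, 0)
  y = 7 and 4x + 2y = 26 → (3, 7)
  y = 7 and x = 0 → (0, 7)

Vertices: (0, 0), (6.5, 0), (3, 7), (0, 7)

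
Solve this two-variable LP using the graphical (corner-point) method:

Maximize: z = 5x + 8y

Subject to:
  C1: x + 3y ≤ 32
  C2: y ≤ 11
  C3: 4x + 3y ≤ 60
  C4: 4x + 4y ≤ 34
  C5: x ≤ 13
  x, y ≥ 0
x = 0, y = 8.5, z = 68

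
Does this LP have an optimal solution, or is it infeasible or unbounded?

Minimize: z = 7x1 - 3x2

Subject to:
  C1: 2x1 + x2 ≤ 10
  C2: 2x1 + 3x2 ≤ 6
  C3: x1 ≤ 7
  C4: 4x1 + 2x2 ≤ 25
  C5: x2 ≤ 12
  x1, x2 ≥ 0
The point (0, 2) satisfies every constraint, so the LP is feasible; the constraints give x1 ≤ 7 and x2 ≤ 12, which with x1, x2 ≥ 0 keep the feasible region inside a bounded box. A feasible, bounded LP attains a finite optimum at a vertex.

Feasible with finite optimum z* = -6 at (0, 2).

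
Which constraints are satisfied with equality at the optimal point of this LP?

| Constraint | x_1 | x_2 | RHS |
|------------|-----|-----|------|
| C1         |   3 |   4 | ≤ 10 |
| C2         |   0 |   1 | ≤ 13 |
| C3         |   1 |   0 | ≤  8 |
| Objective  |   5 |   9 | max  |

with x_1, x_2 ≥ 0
Optimal: x_1 = 0, x_2 = 2.5
Slack at optimum:
  C1: slack = 0 (binding)
  C2: slack = 10.5
  C3: slack = 8
  x_1 ≥ 0: x_1 = 0 (binding)
  x_2 ≥ 0: x_2 = 2.5
Binding constraints: C1, x_1 ≥ 0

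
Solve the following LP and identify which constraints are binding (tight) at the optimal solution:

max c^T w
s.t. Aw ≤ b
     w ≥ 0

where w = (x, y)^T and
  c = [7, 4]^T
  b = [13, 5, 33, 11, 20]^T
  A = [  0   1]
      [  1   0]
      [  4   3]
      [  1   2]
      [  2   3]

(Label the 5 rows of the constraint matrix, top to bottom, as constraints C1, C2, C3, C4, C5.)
Optimal: x = 5, y = 3
Slack at optimum:
  C1: slack = 10
  C2: slack = 0 (binding)
  C3: slack = 4
  C4: slack = 0 (binding)
  C5: slack = 1
  x ≥ 0: x = 5
  y ≥ 0: y = 3
Binding constraints: C2, C4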